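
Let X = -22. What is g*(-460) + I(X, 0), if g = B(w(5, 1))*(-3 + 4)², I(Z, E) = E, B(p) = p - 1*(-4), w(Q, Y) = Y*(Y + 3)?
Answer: -3680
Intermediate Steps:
w(Q, Y) = Y*(3 + Y)
B(p) = 4 + p (B(p) = p + 4 = 4 + p)
g = 8 (g = (4 + 1*(3 + 1))*(-3 + 4)² = (4 + 1*4)*1² = (4 + 4)*1 = 8*1 = 8)
g*(-460) + I(X, 0) = 8*(-460) + 0 = -3680 + 0 = -3680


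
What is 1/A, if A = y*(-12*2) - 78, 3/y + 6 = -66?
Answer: -1/77 ≈ -0.012987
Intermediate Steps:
y = -1/24 (y = 3/(-6 - 66) = 3/(-72) = 3*(-1/72) = -1/24 ≈ -0.041667)
A = -77 (A = -(-1)*2/2 - 78 = -1/24*(-24) - 78 = 1 - 78 = -77)
1/A = 1/(-77) = -1/77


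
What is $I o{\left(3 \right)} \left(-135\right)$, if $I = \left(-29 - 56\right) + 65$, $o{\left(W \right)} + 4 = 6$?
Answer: $5400$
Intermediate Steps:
$o{\left(W \right)} = 2$ ($o{\left(W \right)} = -4 + 6 = 2$)
$I = -20$ ($I = -85 + 65 = -20$)
$I o{\left(3 \right)} \left(-135\right) = \left(-20\right) 2 \left(-135\right) = \left(-40\right) \left(-135\right) = 5400$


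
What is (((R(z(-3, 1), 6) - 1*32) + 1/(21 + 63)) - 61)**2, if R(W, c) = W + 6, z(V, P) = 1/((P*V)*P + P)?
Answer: 54007801/7056 ≈ 7654.2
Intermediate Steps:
z(V, P) = 1/(P + V*P**2) (z(V, P) = 1/(V*P**2 + P) = 1/(P + V*P**2))
R(W, c) = 6 + W
(((R(z(-3, 1), 6) - 1*32) + 1/(21 + 63)) - 61)**2 = ((((6 + 1/(1*(1 + 1*(-3)))) - 1*32) + 1/(21 + 63)) - 61)**2 = ((((6 + 1/(1 - 3)) - 32) + 1/84) - 61)**2 = ((((6 + 1/(-2)) - 32) + 1/84) - 61)**2 = ((((6 + 1*(-1/2)) - 32) + 1/84) - 61)**2 = ((((6 - 1/2) - 32) + 1/84) - 61)**2 = (((11/2 - 32) + 1/84) - 61)**2 = ((-53/2 + 1/84) - 61)**2 = (-2225/84 - 61)**2 = (-7349/84)**2 = 54007801/7056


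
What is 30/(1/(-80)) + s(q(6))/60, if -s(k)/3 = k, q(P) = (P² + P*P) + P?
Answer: -24039/10 ≈ -2403.9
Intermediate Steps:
q(P) = P + 2*P² (q(P) = (P² + P²) + P = 2*P² + P = P + 2*P²)
s(k) = -3*k
30/(1/(-80)) + s(q(6))/60 = 30/(1/(-80)) - 18*(1 + 2*6)/60 = 30/(-1/80) - 18*(1 + 12)*(1/60) = 30*(-80) - 18*13*(1/60) = -2400 - 3*78*(1/60) = -2400 - 234*1/60 = -2400 - 39/10 = -24039/10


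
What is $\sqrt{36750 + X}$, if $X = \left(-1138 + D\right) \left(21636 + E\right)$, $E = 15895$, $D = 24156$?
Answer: $2 \sqrt{215981327} \approx 29393.0$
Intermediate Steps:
$X = 863888558$ ($X = \left(-1138 + 24156\right) \left(21636 + 15895\right) = 23018 \cdot 37531 = 863888558$)
$\sqrt{36750 + X} = \sqrt{36750 + 863888558} = \sqrt{863925308} = 2 \sqrt{215981327}$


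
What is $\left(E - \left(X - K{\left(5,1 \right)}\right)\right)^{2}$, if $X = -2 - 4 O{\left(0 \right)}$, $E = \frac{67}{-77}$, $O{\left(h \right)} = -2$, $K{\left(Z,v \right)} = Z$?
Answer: $\frac{20736}{5929} \approx 3.4974$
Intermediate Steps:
$E = - \frac{67}{77}$ ($E = 67 \left(- \frac{1}{77}\right) = - \frac{67}{77} \approx -0.87013$)
$X = 6$ ($X = -2 - -8 = -2 + 8 = 6$)
$\left(E - \left(X - K{\left(5,1 \right)}\right)\right)^{2} = \left(- \frac{67}{77} + \left(5 - 6\right)\right)^{2} = \left(- \frac{67}{77} - 1\right)^{2} = \left(- \frac{144}{77}\right)^{2} = \frac{20736}{5929}$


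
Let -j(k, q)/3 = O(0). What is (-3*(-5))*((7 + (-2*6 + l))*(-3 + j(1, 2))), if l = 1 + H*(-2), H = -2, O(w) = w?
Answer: 0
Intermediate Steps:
j(k, q) = 0 (j(k, q) = -3*0 = 0)
l = 5 (l = 1 - 2*(-2) = 1 + 4 = 5)
(-3*(-5))*((7 + (-2*6 + l))*(-3 + j(1, 2))) = (-3*(-5))*((7 + (-2*6 + 5))*(-3 + 0)) = 15*((7 + (-12 + 5))*(-3)) = 15*((7 - 7)*(-3)) = 15*(0*(-3)) = 15*0 = 0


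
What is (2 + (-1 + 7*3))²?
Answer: 484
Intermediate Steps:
(2 + (-1 + 7*3))² = (2 + (-1 + 21))² = (2 + 20)² = 22² = 484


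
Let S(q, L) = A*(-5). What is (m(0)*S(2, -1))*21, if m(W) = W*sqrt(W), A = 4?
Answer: 0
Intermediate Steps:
m(W) = W**(3/2)
S(q, L) = -20 (S(q, L) = 4*(-5) = -20)
(m(0)*S(2, -1))*21 = (0**(3/2)*(-20))*21 = (0*(-20))*21 = 0*21 = 0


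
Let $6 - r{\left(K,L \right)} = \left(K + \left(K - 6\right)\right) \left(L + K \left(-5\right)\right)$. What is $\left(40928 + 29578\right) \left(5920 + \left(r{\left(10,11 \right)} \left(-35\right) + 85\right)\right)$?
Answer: $-938787390$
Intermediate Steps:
$r{\left(K,L \right)} = 6 - \left(-6 + 2 K\right) \left(L - 5 K\right)$ ($r{\left(K,L \right)} = 6 - \left(K + \left(K - 6\right)\right) \left(L + K \left(-5\right)\right) = 6 - \left(K + \left(-6 + K\right)\right) \left(L - 5 K\right) = 6 - \left(-6 + 2 K\right) \left(L - 5 K\right)$)
$\left(40928 + 29578\right) \left(5920 + \left(r{\left(10,11 \right)} \left(-35\right) + 85\right)\right) = \left(40928 + 29578\right) \left(5920 + \left(\left(6 - 300 + 6 \cdot 11 + 10 \cdot 10^{2} - 20 \cdot 11\right) \left(-35\right) + 85\right)\right) = 70506 \left(5920 + \left(\left(6 - 300 + 66 + 10 \cdot 100 - 220\right) \left(-35\right) + 85\right)\right) = 70506 \left(5920 + \left(\left(6 - 300 + 66 + 1000 - 220\right) \left(-35\right) + 85\right)\right) = 70506 \left(5920 + \left(552 \left(-35\right) + 85\right)\right) = 70506 \left(5920 + \left(-19320 + 85\right)\right) = 70506 \left(5920 - 19235\right) = 70506 \left(-13315\right) = -938787390$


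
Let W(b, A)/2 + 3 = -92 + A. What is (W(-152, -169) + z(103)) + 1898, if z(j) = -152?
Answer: 1218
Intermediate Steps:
W(b, A) = -190 + 2*A (W(b, A) = -6 + 2*(-92 + A) = -6 + (-184 + 2*A) = -190 + 2*A)
(W(-152, -169) + z(103)) + 1898 = ((-190 + 2*(-169)) - 152) + 1898 = ((-190 - 338) - 152) + 1898 = (-528 - 152) + 1898 = -680 + 1898 = 1218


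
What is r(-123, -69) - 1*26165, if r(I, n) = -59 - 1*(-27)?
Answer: -26197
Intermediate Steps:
r(I, n) = -32 (r(I, n) = -59 + 27 = -32)
r(-123, -69) - 1*26165 = -32 - 1*26165 = -32 - 26165 = -26197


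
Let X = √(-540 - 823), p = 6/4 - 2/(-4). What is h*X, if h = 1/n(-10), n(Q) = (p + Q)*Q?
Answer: I*√1363/80 ≈ 0.46149*I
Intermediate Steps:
p = 2 (p = 6*(¼) - 2*(-¼) = 3/2 + ½ = 2)
n(Q) = Q*(2 + Q) (n(Q) = (2 + Q)*Q = Q*(2 + Q))
X = I*√1363 (X = √(-1363) = I*√1363 ≈ 36.919*I)
h = 1/80 (h = 1/(-10*(2 - 10)) = 1/(-10*(-8)) = 1/80 ≈ 0.012500)
h*X = (I*√1363)/80 = I*√1363/80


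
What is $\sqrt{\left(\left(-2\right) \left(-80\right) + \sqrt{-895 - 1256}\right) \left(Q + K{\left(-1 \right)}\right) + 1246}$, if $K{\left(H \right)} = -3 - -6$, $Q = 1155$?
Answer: $\sqrt{186526 + 3474 i \sqrt{239}} \approx 436.25 + 61.555 i$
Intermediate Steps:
$K{\left(H \right)} = 3$ ($K{\left(H \right)} = -3 + 6 = 3$)
$\sqrt{\left(\left(-2\right) \left(-80\right) + \sqrt{-895 - 1256}\right) \left(Q + K{\left(-1 \right)}\right) + 1246} = \sqrt{\left(\left(-2\right) \left(-80\right) + \sqrt{-895 - 1256}\right) \left(1155 + 3\right) + 1246} = \sqrt{\left(160 + \sqrt{-2151}\right) 1158 + 1246} = \sqrt{\left(160 + 3 i \sqrt{239}\right) 1158 + 1246} = \sqrt{\left(185280 + 3474 i \sqrt{239}\right) + 1246} = \sqrt{186526 + 3474 i \sqrt{239}}$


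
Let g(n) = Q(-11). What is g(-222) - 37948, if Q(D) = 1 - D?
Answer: -37936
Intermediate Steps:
g(n) = 12 (g(n) = 1 - 1*(-11) = 1 + 11 = 12)
g(-222) - 37948 = 12 - 37948 = -37936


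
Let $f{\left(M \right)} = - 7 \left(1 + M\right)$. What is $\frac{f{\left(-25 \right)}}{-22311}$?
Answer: $- \frac{56}{7437} \approx -0.0075299$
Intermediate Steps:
$f{\left(M \right)} = -7 - 7 M$
$\frac{f{\left(-25 \right)}}{-22311} = \frac{-7 - -175}{-22311} = \left(-7 + 175\right) \left(- \frac{1}{22311}\right) = 168 \left(- \frac{1}{22311}\right) = - \frac{56}{7437}$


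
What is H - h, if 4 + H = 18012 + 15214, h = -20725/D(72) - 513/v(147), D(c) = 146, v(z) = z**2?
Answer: 11695608259/350546 ≈ 33364.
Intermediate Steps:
h = -49769047/350546 (h = -20725/146 - 513/(147**2) = -20725*1/146 - 513/21609 = -20725/146 - 513*1/21609 = -20725/146 - 57/2401 = -49769047/350546 ≈ -141.98)
H = 33222 (H = -4 + (18012 + 15214) = -4 + 33226 = 33222)
H - h = 33222 - 1*(-49769047/350546) = 33222 + 49769047/350546 = 11695608259/350546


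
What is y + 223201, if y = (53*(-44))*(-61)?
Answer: 365453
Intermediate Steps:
y = 142252 (y = -2332*(-61) = 142252)
y + 223201 = 142252 + 223201 = 365453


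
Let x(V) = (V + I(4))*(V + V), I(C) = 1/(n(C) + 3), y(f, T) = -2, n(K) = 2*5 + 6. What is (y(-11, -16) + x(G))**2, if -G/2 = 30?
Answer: 18671036164/361 ≈ 5.1720e+7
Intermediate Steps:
G = -60 (G = -2*30 = -60)
n(K) = 16 (n(K) = 10 + 6 = 16)
I(C) = 1/19 (I(C) = 1/(16 + 3) = 1/19)
x(V) = 2*V*(1/19 + V) (x(V) = (V + 1/19)*(V + V) = (1/19 + V)*(2*V) = 2*V*(1/19 + V))
(y(-11, -16) + x(G))**2 = (-2 + (2/19)*(-60)*(1 + 19*(-60)))**2 = (-2 + (2/19)*(-60)*(1 - 1140))**2 = (-2 + (2/19)*(-60)*(-1139))**2 = (-2 + 136680/19)**2 = (136642/19)**2 = 18671036164/361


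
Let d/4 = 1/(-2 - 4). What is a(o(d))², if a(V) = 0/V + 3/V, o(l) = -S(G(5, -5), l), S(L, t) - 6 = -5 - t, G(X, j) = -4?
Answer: 81/25 ≈ 3.2400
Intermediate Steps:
S(L, t) = 1 - t (S(L, t) = 6 + (-5 - t) = 1 - t)
d = -⅔ (d = 4/(-2 - 4) = 4/(-6) = 4*(-⅙) = -⅔ ≈ -0.66667)
o(l) = -1 + l (o(l) = -(1 - l) = -1 + l)
a(V) = 3/V (a(V) = 0 + 3/V = 3/V)
a(o(d))² = (3/(-1 - ⅔))² = (3/(-5/3))² = (3*(-⅗))² = (-9/5)² = 81/25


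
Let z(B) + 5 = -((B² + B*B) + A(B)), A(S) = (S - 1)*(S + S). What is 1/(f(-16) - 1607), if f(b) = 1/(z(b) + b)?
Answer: -1077/1730740 ≈ -0.00062228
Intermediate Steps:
A(S) = 2*S*(-1 + S) (A(S) = (-1 + S)*(2*S) = 2*S*(-1 + S))
z(B) = -5 - 2*B² - 2*B*(-1 + B) (z(B) = -5 - ((B² + B*B) + 2*B*(-1 + B)) = -5 - ((B² + B²) + 2*B*(-1 + B)) = -5 - (2*B² + 2*B*(-1 + B)) = -5 + (-2*B² - 2*B*(-1 + B)) = -5 - 2*B² - 2*B*(-1 + B))
f(b) = 1/(-5 - 4*b² + 3*b) (f(b) = 1/((-5 - 4*b² + 2*b) + b) = 1/(-5 - 4*b² + 3*b))
1/(f(-16) - 1607) = 1/(-1/(5 - 3*(-16) + 4*(-16)²) - 1607) = 1/(-1/(5 + 48 + 4*256) - 1607) = 1/(-1/(5 + 48 + 1024) - 1607) = 1/(-1/1077 - 1607) = 1/(-1730740/1077) = -1077/1730740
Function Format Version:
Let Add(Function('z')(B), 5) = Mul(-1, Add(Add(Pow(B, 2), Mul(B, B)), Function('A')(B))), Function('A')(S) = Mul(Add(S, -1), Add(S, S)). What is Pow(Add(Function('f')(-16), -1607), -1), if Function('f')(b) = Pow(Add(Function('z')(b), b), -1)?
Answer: Rational(-1077, 1730740) ≈ -0.00062228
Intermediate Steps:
Function('A')(S) = Mul(2, S, Add(-1, S)) (Function('A')(S) = Mul(Add(-1, S), Mul(2, S)) = Mul(2, S, Add(-1, S)))
Function('z')(B) = Add(-5, Mul(-2, Pow(B, 2)), Mul(-2, B, Add(-1, B))) (Function('z')(B) = Add(-5, Mul(-1, Add(Add(Pow(B, 2), Mul(B, B)), Mul(2, B, Add(-1, B))))) = Add(-5, Mul(-1, Add(Add(Pow(B, 2), Pow(B, 2)), Mul(2, B, Add(-1, B))))) = Add(-5, Mul(-1, Add(Mul(2, Pow(B, 2)), Mul(2, B, Add(-1, B))))) = Add(-5, Add(Mul(-2, Pow(B, 2)), Mul(-2, B, Add(-1, B)))) = Add(-5, Mul(-2, Pow(B, 2)), Mul(-2, B, Add(-1, B))))
Function('f')(b) = Pow(Add(-5, Mul(-4, Pow(b, 2)), Mul(3, b)), -1) (Function('f')(b) = Pow(Add(Add(-5, Mul(-4, Pow(b, 2)), Mul(2, b)), b), -1) = Pow(Add(-5, Mul(-4, Pow(b, 2)), Mul(3, b)), -1))
Pow(Add(Function('f')(-16), -1607), -1) = Pow(Add(Mul(-1, Pow(Add(5, Mul(-3, -16), Mul(4, Pow(-16, 2))), -1)), -1607), -1) = Pow(Add(Mul(-1, Pow(Add(5, 48, Mul(4, 256)), -1)), -1607), -1) = Pow(Add(Mul(-1, Pow(Add(5, 48, 1024), -1)), -1607), -1) = Pow(Add(Mul(-1, Pow(1077, -1)), -1607), -1) = Pow(Add(Mul(-1, Rational(1, 1077)), -1607), -1) = Pow(Add(Rational(-1, 1077), -1607), -1) = Pow(Rational(-1730740, 1077), -1) = Rational(-1077, 1730740)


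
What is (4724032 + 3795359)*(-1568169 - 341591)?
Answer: -16269992156160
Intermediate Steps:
(4724032 + 3795359)*(-1568169 - 341591) = 8519391*(-1909760) = -16269992156160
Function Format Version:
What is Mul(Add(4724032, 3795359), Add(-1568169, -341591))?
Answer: -16269992156160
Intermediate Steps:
Mul(Add(4724032, 3795359), Add(-1568169, -341591)) = Mul(8519391, -1909760) = -16269992156160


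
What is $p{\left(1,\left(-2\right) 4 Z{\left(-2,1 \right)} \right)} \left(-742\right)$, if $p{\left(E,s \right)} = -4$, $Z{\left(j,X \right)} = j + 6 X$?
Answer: $2968$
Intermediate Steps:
$p{\left(1,\left(-2\right) 4 Z{\left(-2,1 \right)} \right)} \left(-742\right) = \left(-4\right) \left(-742\right) = 2968$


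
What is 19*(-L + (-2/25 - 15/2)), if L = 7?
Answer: -13851/50 ≈ -277.02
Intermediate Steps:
19*(-L + (-2/25 - 15/2)) = 19*(-1*7 + (-2/25 - 15/2)) = 19*(-7 + (-2*1/25 - 15*1/2)) = 19*(-7 + (-2/25 - 15/2)) = 19*(-7 - 379/50) = 19*(-729/50) = -13851/50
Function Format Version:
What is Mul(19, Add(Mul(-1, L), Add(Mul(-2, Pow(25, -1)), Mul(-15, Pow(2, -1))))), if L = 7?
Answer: Rational(-13851, 50) ≈ -277.02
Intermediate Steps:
Mul(19, Add(Mul(-1, L), Add(Mul(-2, Pow(25, -1)), Mul(-15, Pow(2, -1))))) = Mul(19, Add(Mul(-1, 7), Add(Mul(-2, Pow(25, -1)), Mul(-15, Pow(2, -1))))) = Mul(19, Add(-7, Add(Mul(-2, Rational(1, 25)), Mul(-15, Rational(1, 2))))) = Mul(19, Add(-7, Add(Rational(-2, 25), Rational(-15, 2)))) = Mul(19, Add(-7, Rational(-379, 50))) = Mul(19, Rational(-729, 50)) = Rational(-13851, 50)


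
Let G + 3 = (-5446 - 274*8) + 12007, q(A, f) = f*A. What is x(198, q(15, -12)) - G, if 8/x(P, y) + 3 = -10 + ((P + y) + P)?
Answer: -886290/203 ≈ -4366.0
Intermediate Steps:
q(A, f) = A*f
x(P, y) = 8/(-13 + y + 2*P) (x(P, y) = 8/(-3 + (-10 + ((P + y) + P))) = 8/(-3 + (-10 + (y + 2*P))) = 8/(-3 + (-10 + y + 2*P)) = 8/(-13 + y + 2*P))
G = 4366 (G = -3 + ((-5446 - 274*8) + 12007) = -3 + ((-5446 - 2192) + 12007) = -3 + (-7638 + 12007) = -3 + 4369 = 4366)
x(198, q(15, -12)) - G = 8/(-13 + 15*(-12) + 2*198) - 1*4366 = 8/(-13 - 180 + 396) - 4366 = 8/203 - 4366 = -886290/203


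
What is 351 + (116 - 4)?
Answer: 463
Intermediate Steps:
351 + (116 - 4) = 351 + 112 = 463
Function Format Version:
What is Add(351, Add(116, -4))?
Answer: 463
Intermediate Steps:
Add(351, Add(116, -4)) = Add(351, 112) = 463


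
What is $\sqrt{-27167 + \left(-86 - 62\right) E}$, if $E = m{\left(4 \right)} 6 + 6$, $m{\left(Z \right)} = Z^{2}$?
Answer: $i \sqrt{42263} \approx 205.58 i$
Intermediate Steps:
$E = 102$ ($E = 4^{2} \cdot 6 + 6 = 16 \cdot 6 + 6 = 96 + 6 = 102$)
$\sqrt{-27167 + \left(-86 - 62\right) E} = \sqrt{-27167 + \left(-86 - 62\right) 102} = \sqrt{-27167 - 15096} = \sqrt{-42263} = i \sqrt{42263}$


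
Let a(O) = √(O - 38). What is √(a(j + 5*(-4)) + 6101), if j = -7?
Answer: √(6101 + I*√65) ≈ 78.109 + 0.0516*I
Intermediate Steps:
a(O) = √(-38 + O)
√(a(j + 5*(-4)) + 6101) = √(√(-38 + (-7 + 5*(-4))) + 6101) = √(√(-38 + (-7 - 20)) + 6101) = √(√(-38 - 27) + 6101) = √(√(-65) + 6101) = √(I*√65 + 6101) = √(6101 + I*√65)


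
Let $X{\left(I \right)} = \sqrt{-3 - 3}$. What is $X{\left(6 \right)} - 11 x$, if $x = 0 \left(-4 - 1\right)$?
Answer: $i \sqrt{6} \approx 2.4495 i$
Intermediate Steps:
$X{\left(I \right)} = i \sqrt{6}$ ($X{\left(I \right)} = \sqrt{-6} = i \sqrt{6}$)
$x = 0$ ($x = 0 \left(-5\right) = 0$)
$X{\left(6 \right)} - 11 x = i \sqrt{6} - 0 = i \sqrt{6} + 0 = i \sqrt{6}$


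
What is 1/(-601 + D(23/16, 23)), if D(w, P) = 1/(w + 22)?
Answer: -375/225359 ≈ -0.0016640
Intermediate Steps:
D(w, P) = 1/(22 + w)
1/(-601 + D(23/16, 23)) = 1/(-601 + 1/(22 + 23/16)) = 1/(-601 + 1/(375/16)) = 1/(-601 + 16/375) = 1/(-225359/375) = -375/225359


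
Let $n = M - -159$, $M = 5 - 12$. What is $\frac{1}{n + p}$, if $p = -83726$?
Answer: $- \frac{1}{83574} \approx -1.1965 \cdot 10^{-5}$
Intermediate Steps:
$M = -7$ ($M = 5 - 12 = -7$)
$n = 152$ ($n = -7 - -159 = -7 + 159 = 152$)
$\frac{1}{n + p} = \frac{1}{152 - 83726} = \frac{1}{-83574} = - \frac{1}{83574}$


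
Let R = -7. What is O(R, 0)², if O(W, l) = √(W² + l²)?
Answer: 49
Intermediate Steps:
O(R, 0)² = (√((-7)² + 0²))² = (√(49 + 0))² = (√49)² = 7² = 49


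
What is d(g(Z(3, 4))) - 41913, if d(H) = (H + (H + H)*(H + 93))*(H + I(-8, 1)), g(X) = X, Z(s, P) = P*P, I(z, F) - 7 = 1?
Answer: 42183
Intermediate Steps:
I(z, F) = 8 (I(z, F) = 7 + 1 = 8)
Z(s, P) = P**2
d(H) = (8 + H)*(H + 2*H*(93 + H)) (d(H) = (H + (H + H)*(H + 93))*(H + 8) = (H + (2*H)*(93 + H))*(8 + H) = (H + 2*H*(93 + H))*(8 + H) = (8 + H)*(H + 2*H*(93 + H)))
d(g(Z(3, 4))) - 41913 = 4**2*(1496 + 2*(4**2)**2 + 203*4**2) - 41913 = 16*(1496 + 2*16**2 + 203*16) - 41913 = 16*(1496 + 2*256 + 3248) - 41913 = 16*(1496 + 512 + 3248) - 41913 = 16*5256 - 41913 = 84096 - 41913 = 42183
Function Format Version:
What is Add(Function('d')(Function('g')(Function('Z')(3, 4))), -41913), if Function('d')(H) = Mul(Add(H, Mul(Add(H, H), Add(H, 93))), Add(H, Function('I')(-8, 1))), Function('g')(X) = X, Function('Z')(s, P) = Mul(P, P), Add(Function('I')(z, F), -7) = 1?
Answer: 42183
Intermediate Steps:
Function('I')(z, F) = 8 (Function('I')(z, F) = Add(7, 1) = 8)
Function('Z')(s, P) = Pow(P, 2)
Function('d')(H) = Mul(Add(8, H), Add(H, Mul(2, H, Add(93, H)))) (Function('d')(H) = Mul(Add(H, Mul(Add(H, H), Add(H, 93))), Add(H, 8)) = Mul(Add(H, Mul(Mul(2, H), Add(93, H))), Add(8, H)) = Mul(Add(H, Mul(2, H, Add(93, H))), Add(8, H)) = Mul(Add(8, H), Add(H, Mul(2, H, Add(93, H)))))
Add(Function('d')(Function('g')(Function('Z')(3, 4))), -41913) = Add(Mul(Pow(4, 2), Add(1496, Mul(2, Pow(Pow(4, 2), 2)), Mul(203, Pow(4, 2)))), -41913) = Add(Mul(16, Add(1496, Mul(2, Pow(16, 2)), Mul(203, 16))), -41913) = Add(Mul(16, Add(1496, Mul(2, 256), 3248)), -41913) = Add(Mul(16, Add(1496, 512, 3248)), -41913) = Add(Mul(16, 5256), -41913) = Add(84096, -41913) = 42183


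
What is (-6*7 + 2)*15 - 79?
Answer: -679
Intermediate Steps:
(-6*7 + 2)*15 - 79 = (-42 + 2)*15 - 79 = -40*15 - 79 = -600 - 79 = -679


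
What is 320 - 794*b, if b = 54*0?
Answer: 320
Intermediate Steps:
b = 0
320 - 794*b = 320 - 794*0 = 320 + 0 = 320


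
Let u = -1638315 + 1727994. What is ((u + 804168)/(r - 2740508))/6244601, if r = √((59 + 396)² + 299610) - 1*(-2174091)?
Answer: -2518856399/9967368390668854 - 4447*√506635/9967368390668854 ≈ -2.5303e-7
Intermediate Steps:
u = 89679
r = 2174091 + √506635 (r = √(455² + 299610) + 2174091 = √(207025 + 299610) + 2174091 = √506635 + 2174091 = 2174091 + √506635 ≈ 2.1748e+6)
((u + 804168)/(r - 2740508))/6244601 = ((89679 + 804168)/((2174091 + √506635) - 2740508))/6244601 = (893847/(-566417 + √506635))*(1/6244601) = 13341/(93203*(-566417 + √506635))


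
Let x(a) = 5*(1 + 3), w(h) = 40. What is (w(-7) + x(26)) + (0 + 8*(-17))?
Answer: -76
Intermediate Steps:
x(a) = 20 (x(a) = 5*4 = 20)
(w(-7) + x(26)) + (0 + 8*(-17)) = (40 + 20) + (0 + 8*(-17)) = 60 + (0 - 136) = 60 - 136 = -76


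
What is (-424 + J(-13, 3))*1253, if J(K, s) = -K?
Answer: -514983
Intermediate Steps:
(-424 + J(-13, 3))*1253 = (-424 - 1*(-13))*1253 = (-424 + 13)*1253 = -411*1253 = -514983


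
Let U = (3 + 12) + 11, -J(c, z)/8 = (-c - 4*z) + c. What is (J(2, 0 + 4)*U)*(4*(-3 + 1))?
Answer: -26624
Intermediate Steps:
J(c, z) = 32*z (J(c, z) = -8*((-c - 4*z) + c) = -(-32)*z = 32*z)
U = 26 (U = 15 + 11 = 26)
(J(2, 0 + 4)*U)*(4*(-3 + 1)) = ((32*(0 + 4))*26)*(4*(-3 + 1)) = ((32*4)*26)*(4*(-2)) = (128*26)*(-8) = 3328*(-8) = -26624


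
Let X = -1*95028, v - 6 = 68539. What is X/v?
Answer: -95028/68545 ≈ -1.3864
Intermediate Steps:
v = 68545 (v = 6 + 68539 = 68545)
X = -95028
X/v = -95028/68545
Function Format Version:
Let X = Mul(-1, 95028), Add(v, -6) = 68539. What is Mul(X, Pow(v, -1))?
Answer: Rational(-95028, 68545) ≈ -1.3864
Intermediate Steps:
v = 68545 (v = Add(6, 68539) = 68545)
X = -95028
Mul(X, Pow(v, -1)) = Mul(-95028, Pow(68545, -1)) = Mul(-95028, Rational(1, 68545)) = Rational(-95028, 68545)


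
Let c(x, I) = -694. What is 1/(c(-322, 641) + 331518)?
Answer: 1/330824 ≈ 3.0228e-6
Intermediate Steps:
1/(c(-322, 641) + 331518) = 1/(-694 + 331518) = 1/330824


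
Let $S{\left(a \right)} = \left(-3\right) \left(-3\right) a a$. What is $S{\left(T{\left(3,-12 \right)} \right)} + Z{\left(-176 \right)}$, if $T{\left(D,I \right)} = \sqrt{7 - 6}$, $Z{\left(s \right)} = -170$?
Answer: $-161$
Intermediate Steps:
$T{\left(D,I \right)} = 1$ ($T{\left(D,I \right)} = \sqrt{1} = 1$)
$S{\left(a \right)} = 9 a^{2}$
$S{\left(T{\left(3,-12 \right)} \right)} + Z{\left(-176 \right)} = 9 \cdot 1^{2} - 170 = 9 \cdot 1 - 170 = 9 - 170 = -161$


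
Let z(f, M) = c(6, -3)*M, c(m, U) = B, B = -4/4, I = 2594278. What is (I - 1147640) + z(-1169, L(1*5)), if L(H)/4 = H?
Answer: 1446618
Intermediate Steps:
B = -1 (B = -4*¼ = -1)
L(H) = 4*H
c(m, U) = -1
z(f, M) = -M
(I - 1147640) + z(-1169, L(1*5)) = (2594278 - 1147640) - 4*1*5 = 1446638 - 4*5 = 1446638 - 1*20 = 1446638 - 20 = 1446618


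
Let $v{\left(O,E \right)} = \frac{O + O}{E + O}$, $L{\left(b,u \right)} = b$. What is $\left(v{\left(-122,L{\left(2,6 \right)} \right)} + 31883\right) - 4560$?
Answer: $\frac{819751}{30} \approx 27325.0$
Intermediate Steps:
$v{\left(O,E \right)} = \frac{2 O}{E + O}$
$\left(v{\left(-122,L{\left(2,6 \right)} \right)} + 31883\right) - 4560 = \left(2 \left(-122\right) \frac{1}{2 - 122} + 31883\right) - 4560 = \left(2 \left(-122\right) \frac{1}{-120} + 31883\right) - 4560 = \left(2 \left(-122\right) \left(- \frac{1}{120}\right) + 31883\right) - 4560 = \left(\frac{61}{30} + 31883\right) - 4560 = \frac{956551}{30} - 4560 = \frac{819751}{30}$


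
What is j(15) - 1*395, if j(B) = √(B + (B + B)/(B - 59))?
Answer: -395 + 3*√770/22 ≈ -391.22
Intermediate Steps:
j(B) = √(B + 2*B/(-59 + B)) (j(B) = √(B + (2*B)/(-59 + B)) = √(B + 2*B/(-59 + B)))
j(15) - 1*395 = √(15*(-57 + 15)/(-59 + 15)) - 1*395 = √(15*(-42)/(-44)) - 395 = √(15*(-1/44)*(-42)) - 395 = √(315/22) - 395 = 3*√770/22 - 395 = -395 + 3*√770/22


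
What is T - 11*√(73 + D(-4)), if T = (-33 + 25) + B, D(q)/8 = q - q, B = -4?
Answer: -12 - 11*√73 ≈ -105.98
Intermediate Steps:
D(q) = 0 (D(q) = 8*(q - q) = 8*0 = 0)
T = -12 (T = (-33 + 25) - 4 = -8 - 4 = -12)
T - 11*√(73 + D(-4)) = -12 - 11*√(73 + 0) = -12 - 11*√73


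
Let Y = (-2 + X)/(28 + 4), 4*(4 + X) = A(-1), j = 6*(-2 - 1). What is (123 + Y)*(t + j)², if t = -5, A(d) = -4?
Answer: 2078441/32 ≈ 64951.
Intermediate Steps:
j = -18 (j = 6*(-3) = -18)
X = -5 (X = -4 + (¼)*(-4) = -4 - 1 = -5)
Y = -7/32 (Y = (-2 - 5)/(28 + 4) = -7/32 ≈ -0.21875)
(123 + Y)*(t + j)² = (123 - 7/32)*(-5 - 18)² = (3929/32)*(-23)² = (3929/32)*529 = 2078441/32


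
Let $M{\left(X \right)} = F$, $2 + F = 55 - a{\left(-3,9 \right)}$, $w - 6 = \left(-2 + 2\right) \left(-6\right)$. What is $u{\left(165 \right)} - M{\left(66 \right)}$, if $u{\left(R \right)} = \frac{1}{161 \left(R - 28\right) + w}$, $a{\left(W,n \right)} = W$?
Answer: $- \frac{1235527}{22063} \approx -56.0$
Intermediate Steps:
$w = 6$ ($w = 6 + \left(-2 + 2\right) \left(-6\right) = 6 + 0 \left(-6\right) = 6 + 0 = 6$)
$F = 56$ ($F = -2 + \left(55 - -3\right) = -2 + \left(55 + 3\right) = -2 + 58 = 56$)
$u{\left(R \right)} = \frac{1}{-4502 + 161 R}$ ($u{\left(R \right)} = \frac{1}{161 \left(R - 28\right) + 6} = \frac{1}{161 \left(-28 + R\right) + 6} = \frac{1}{\left(-4508 + 161 R\right) + 6} = \frac{1}{-4502 + 161 R}$)
$M{\left(X \right)} = 56$
$u{\left(165 \right)} - M{\left(66 \right)} = \frac{1}{-4502 + 161 \cdot 165} - 56 = \frac{1}{-4502 + 26565} - 56 = \frac{1}{22063} - 56 = - \frac{1235527}{22063}$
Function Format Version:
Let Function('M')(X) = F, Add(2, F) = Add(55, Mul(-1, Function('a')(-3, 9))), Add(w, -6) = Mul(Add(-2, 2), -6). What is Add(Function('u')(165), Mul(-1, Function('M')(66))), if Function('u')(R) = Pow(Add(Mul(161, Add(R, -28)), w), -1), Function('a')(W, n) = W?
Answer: Rational(-1235527, 22063) ≈ -56.000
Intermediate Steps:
w = 6 (w = Add(6, Mul(Add(-2, 2), -6)) = Add(6, Mul(0, -6)) = Add(6, 0) = 6)
F = 56 (F = Add(-2, Add(55, Mul(-1, -3))) = Add(-2, Add(55, 3)) = Add(-2, 58) = 56)
Function('u')(R) = Pow(Add(-4502, Mul(161, R)), -1) (Function('u')(R) = Pow(Add(Mul(161, Add(R, -28)), 6), -1) = Pow(Add(Mul(161, Add(-28, R)), 6), -1) = Pow(Add(Add(-4508, Mul(161, R)), 6), -1) = Pow(Add(-4502, Mul(161, R)), -1))
Function('M')(X) = 56
Add(Function('u')(165), Mul(-1, Function('M')(66))) = Add(Pow(Add(-4502, Mul(161, 165)), -1), Mul(-1, 56)) = Add(Pow(Add(-4502, 26565), -1), -56) = Add(Pow(22063, -1), -56) = Add(Rational(1, 22063), -56) = Rational(-1235527, 22063)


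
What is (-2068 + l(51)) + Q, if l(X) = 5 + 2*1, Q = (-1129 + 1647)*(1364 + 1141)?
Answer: 1295529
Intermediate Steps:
Q = 1297590 (Q = 518*2505 = 1297590)
l(X) = 7 (l(X) = 5 + 2 = 7)
(-2068 + l(51)) + Q = (-2068 + 7) + 1297590 = -2061 + 1297590 = 1295529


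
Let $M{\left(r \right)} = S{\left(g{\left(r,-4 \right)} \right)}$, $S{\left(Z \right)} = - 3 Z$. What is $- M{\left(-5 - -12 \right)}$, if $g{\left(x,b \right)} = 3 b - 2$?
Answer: $-42$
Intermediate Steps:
$g{\left(x,b \right)} = -2 + 3 b$
$M{\left(r \right)} = 42$ ($M{\left(r \right)} = - 3 \left(-2 + 3 \left(-4\right)\right) = - 3 \left(-2 - 12\right) = \left(-3\right) \left(-14\right) = 42$)
$- M{\left(-5 - -12 \right)} = \left(-1\right) 42 = -42$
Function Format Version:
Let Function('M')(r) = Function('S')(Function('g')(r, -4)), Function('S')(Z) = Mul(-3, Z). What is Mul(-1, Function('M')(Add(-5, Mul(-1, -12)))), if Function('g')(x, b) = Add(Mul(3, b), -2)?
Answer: -42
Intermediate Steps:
Function('g')(x, b) = Add(-2, Mul(3, b))
Function('M')(r) = 42 (Function('M')(r) = Mul(-3, Add(-2, Mul(3, -4))) = Mul(-3, Add(-2, -12)) = Mul(-3, -14) = 42)
Mul(-1, Function('M')(Add(-5, Mul(-1, -12)))) = Mul(-1, 42) = -42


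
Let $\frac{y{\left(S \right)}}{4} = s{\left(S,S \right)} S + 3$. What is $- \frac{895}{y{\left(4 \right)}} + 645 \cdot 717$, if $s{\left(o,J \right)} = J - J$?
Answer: $\frac{5548685}{12} \approx 4.6239 \cdot 10^{5}$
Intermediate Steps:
$s{\left(o,J \right)} = 0$
$y{\left(S \right)} = 12$ ($y{\left(S \right)} = 4 \left(0 S + 3\right) = 4 \left(0 + 3\right) = 4 \cdot 3 = 12$)
$- \frac{895}{y{\left(4 \right)}} + 645 \cdot 717 = - \frac{895}{12} + 645 \cdot 717 = \left(-895\right) \frac{1}{12} + 462465 = - \frac{895}{12} + 462465 = \frac{5548685}{12}$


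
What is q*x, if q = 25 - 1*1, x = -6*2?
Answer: -288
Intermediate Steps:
x = -12 (x = -2*6 = -12)
q = 24 (q = 25 - 1 = 24)
q*x = 24*(-12) = -288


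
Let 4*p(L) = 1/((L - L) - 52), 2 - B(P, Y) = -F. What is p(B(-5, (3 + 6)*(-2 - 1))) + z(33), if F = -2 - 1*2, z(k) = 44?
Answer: 9151/208 ≈ 43.995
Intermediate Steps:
F = -4 (F = -2 - 2 = -4)
B(P, Y) = -2 (B(P, Y) = 2 - (-1)*(-4) = 2 - 1*4 = 2 - 4 = -2)
p(L) = -1/208 (p(L) = 1/(4*((L - L) - 52)) = 1/(4*(0 - 52)) = (1/4)/(-52) = (1/4)*(-1/52) = -1/208)
p(B(-5, (3 + 6)*(-2 - 1))) + z(33) = -1/208 + 44 = 9151/208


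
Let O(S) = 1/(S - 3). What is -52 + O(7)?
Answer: -207/4 ≈ -51.750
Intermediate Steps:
O(S) = 1/(-3 + S)
-52 + O(7) = -52 + 1/(-3 + 7) = -52 + 1/4 = -207/4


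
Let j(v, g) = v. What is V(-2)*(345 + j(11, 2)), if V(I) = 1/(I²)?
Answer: 89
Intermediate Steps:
V(I) = I⁻²
V(-2)*(345 + j(11, 2)) = (345 + 11)/(-2)² = (¼)*356 = 89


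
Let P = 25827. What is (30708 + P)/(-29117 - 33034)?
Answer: -18845/20717 ≈ -0.90964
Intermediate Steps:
(30708 + P)/(-29117 - 33034) = (30708 + 25827)/(-29117 - 33034) = 56535/(-62151) = 56535*(-1/62151) = -18845/20717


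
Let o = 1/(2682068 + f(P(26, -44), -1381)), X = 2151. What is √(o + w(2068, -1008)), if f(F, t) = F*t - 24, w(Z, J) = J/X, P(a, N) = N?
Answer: I*√50343848222805946/327765556 ≈ 0.68456*I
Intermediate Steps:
w(Z, J) = J/2151
f(F, t) = -24 + F*t
o = 1/2742808 (o = 1/(2682068 + (-24 - 44*(-1381))) = 1/(2682068 + (-24 + 60764)) = 1/(2682068 + 60740) = 1/2742808 ≈ 3.6459e-7)
√(o + w(2068, -1008)) = √(1/2742808 + (1/2151)*(-1008)) = √(1/2742808 - 112/239) = √(-307194257/655531112) = I*√50343848222805946/327765556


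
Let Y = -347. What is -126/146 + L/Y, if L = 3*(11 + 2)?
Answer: -24708/25331 ≈ -0.97541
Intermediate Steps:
L = 39 (L = 3*13 = 39)
-126/146 + L/Y = -126/146 + 39/(-347) = -126*1/146 + 39*(-1/347) = -63/73 - 39/347 = -24708/25331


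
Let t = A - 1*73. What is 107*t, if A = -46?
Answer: -12733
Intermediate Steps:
t = -119 (t = -46 - 1*73 = -46 - 73 = -119)
107*t = 107*(-119) = -12733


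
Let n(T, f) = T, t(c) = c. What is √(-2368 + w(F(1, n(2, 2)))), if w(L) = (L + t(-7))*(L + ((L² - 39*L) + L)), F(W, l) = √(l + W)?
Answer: √(-2500 + 262*√3) ≈ 45.235*I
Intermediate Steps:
F(W, l) = √(W + l)
w(L) = (-7 + L)*(L² - 37*L) (w(L) = (L - 7)*(L + ((L² - 39*L) + L)) = (-7 + L)*(L + (L² - 38*L)) = (-7 + L)*(L² - 37*L))
√(-2368 + w(F(1, n(2, 2)))) = √(-2368 + √(1 + 2)*(259 + (√(1 + 2))² - 44*√(1 + 2))) = √(-2368 + √3*(259 + (√3)² - 44*√3)) = √(-2368 + √3*(259 + 3 - 44*√3)) = √(-2368 + √3*(262 - 44*√3))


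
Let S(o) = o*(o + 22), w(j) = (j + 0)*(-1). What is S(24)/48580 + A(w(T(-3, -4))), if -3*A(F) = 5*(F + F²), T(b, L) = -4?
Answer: -1213672/36435 ≈ -33.311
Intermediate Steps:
w(j) = -j (w(j) = j*(-1) = -j)
A(F) = -5*F/3 - 5*F²/3 (A(F) = -5*(F + F²)/3 = -(5*F + 5*F²)/3 = -5*F/3 - 5*F²/3)
S(o) = o*(22 + o)
S(24)/48580 + A(w(T(-3, -4))) = (24*(22 + 24))/48580 - 5*(-1*(-4))*(1 - 1*(-4))/3 = (24*46)*(1/48580) - 5/3*4*(1 + 4) = 1104*(1/48580) - 5/3*4*5 = 276/12145 - 100/3 = -1213672/36435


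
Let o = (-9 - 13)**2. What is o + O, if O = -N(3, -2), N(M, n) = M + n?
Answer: 483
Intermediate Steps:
o = 484 (o = (-22)**2 = 484)
O = -1 (O = -(3 - 2) = -1*1 = -1)
o + O = 484 - 1 = 483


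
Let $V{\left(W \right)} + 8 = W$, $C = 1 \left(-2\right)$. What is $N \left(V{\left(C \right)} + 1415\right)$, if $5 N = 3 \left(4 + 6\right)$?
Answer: $8430$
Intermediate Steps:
$C = -2$
$V{\left(W \right)} = -8 + W$
$N = 6$ ($N = \frac{3 \left(4 + 6\right)}{5} = \frac{3 \cdot 10}{5} = \frac{1}{5} \cdot 30 = 6$)
$N \left(V{\left(C \right)} + 1415\right) = 6 \left(\left(-8 - 2\right) + 1415\right) = 6 \left(-10 + 1415\right) = 6 \cdot 1405 = 8430$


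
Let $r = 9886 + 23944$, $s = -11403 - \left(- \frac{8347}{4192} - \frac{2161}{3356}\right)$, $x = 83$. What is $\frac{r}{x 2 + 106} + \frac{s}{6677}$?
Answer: $\frac{2880676237537}{23483596576} \approx 122.67$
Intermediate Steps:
$s = - \frac{40096086603}{3517088}$ ($s = -11403 - - \frac{9267861}{3517088} = -11403 + \left(\frac{2161}{3356} + \frac{8347}{4192}\right) = -11403 + \frac{9267861}{3517088} = - \frac{40096086603}{3517088} \approx -11400.0$)
$r = 33830$
$\frac{r}{x 2 + 106} + \frac{s}{6677} = \frac{33830}{83 \cdot 2 + 106} - \frac{40096086603}{3517088 \cdot 6677} = \frac{33830}{166 + 106} - \frac{40096086603}{23483596576} = \frac{33830}{272} - \frac{40096086603}{23483596576} = 33830 \cdot \frac{1}{272} - \frac{40096086603}{23483596576} = \frac{995}{8} - \frac{40096086603}{23483596576} = \frac{2880676237537}{23483596576}$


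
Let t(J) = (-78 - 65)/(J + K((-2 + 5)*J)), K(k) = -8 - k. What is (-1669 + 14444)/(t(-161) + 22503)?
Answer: 4011350/7065799 ≈ 0.56771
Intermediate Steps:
t(J) = -143/(-8 - 2*J) (t(J) = (-78 - 65)/(J + (-8 - (-2 + 5)*J)) = -143/(J + (-8 - 3*J)) = -143/(-8 - 2*J))
(-1669 + 14444)/(t(-161) + 22503) = (-1669 + 14444)/(143/(2*(4 - 161)) + 22503) = 12775/((143/2)/(-157) + 22503) = 12775/((143/2)*(-1/157) + 22503) = 12775/(-143/314 + 22503) = 12775/(7065799/314) = 12775*(314/7065799) = 4011350/7065799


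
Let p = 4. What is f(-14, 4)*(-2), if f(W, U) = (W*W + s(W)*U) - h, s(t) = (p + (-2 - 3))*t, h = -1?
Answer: -506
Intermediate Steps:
s(t) = -t (s(t) = (4 + (-2 - 3))*t = (4 - 5)*t = -t)
f(W, U) = 1 + W**2 - U*W (f(W, U) = (W*W + (-W)*U) - 1*(-1) = (W**2 - U*W) + 1 = 1 + W**2 - U*W)
f(-14, 4)*(-2) = (1 + (-14)**2 - 1*4*(-14))*(-2) = (1 + 196 + 56)*(-2) = 253*(-2) = -506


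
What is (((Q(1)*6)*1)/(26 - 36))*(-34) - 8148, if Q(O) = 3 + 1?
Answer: -40332/5 ≈ -8066.4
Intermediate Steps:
Q(O) = 4
(((Q(1)*6)*1)/(26 - 36))*(-34) - 8148 = (((4*6)*1)/(26 - 36))*(-34) - 8148 = ((24*1)/(-10))*(-34) - 8148 = -1/10*24*(-34) - 8148 = -12/5*(-34) - 8148 = 408/5 - 8148 = -40332/5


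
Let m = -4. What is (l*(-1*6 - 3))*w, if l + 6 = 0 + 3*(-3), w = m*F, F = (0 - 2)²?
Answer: -2160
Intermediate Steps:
F = 4 (F = (-2)² = 4)
w = -16 (w = -4*4 = -16)
l = -15 (l = -6 + (0 + 3*(-3)) = -6 + (0 - 9) = -6 - 9 = -15)
(l*(-1*6 - 3))*w = -15*(-1*6 - 3)*(-16) = -15*(-6 - 3)*(-16) = -15*(-9)*(-16) = 135*(-16) = -2160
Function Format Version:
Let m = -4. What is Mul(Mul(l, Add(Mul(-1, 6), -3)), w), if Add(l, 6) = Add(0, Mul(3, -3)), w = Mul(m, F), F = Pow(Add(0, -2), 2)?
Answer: -2160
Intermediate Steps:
F = 4 (F = Pow(-2, 2) = 4)
w = -16 (w = Mul(-4, 4) = -16)
l = -15 (l = Add(-6, Add(0, Mul(3, -3))) = Add(-6, Add(0, -9)) = Add(-6, -9) = -15)
Mul(Mul(l, Add(Mul(-1, 6), -3)), w) = Mul(Mul(-15, Add(Mul(-1, 6), -3)), -16) = Mul(Mul(-15, Add(-6, -3)), -16) = Mul(Mul(-15, -9), -16) = Mul(135, -16) = -2160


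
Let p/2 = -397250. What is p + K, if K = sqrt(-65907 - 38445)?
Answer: -794500 + 4*I*sqrt(6522) ≈ -7.945e+5 + 323.04*I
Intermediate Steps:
p = -794500 (p = 2*(-397250) = -794500)
K = 4*I*sqrt(6522) (K = sqrt(-104352) = 4*I*sqrt(6522) ≈ 323.04*I)
p + K = -794500 + 4*I*sqrt(6522)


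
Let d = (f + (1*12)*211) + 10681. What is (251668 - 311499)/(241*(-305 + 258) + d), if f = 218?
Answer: -59831/2104 ≈ -28.437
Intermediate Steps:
d = 13431 (d = (218 + (1*12)*211) + 10681 = (218 + 12*211) + 10681 = (218 + 2532) + 10681 = 2750 + 10681 = 13431)
(251668 - 311499)/(241*(-305 + 258) + d) = (251668 - 311499)/(241*(-305 + 258) + 13431) = -59831/(241*(-47) + 13431) = -59831/(-11327 + 13431) = -59831/2104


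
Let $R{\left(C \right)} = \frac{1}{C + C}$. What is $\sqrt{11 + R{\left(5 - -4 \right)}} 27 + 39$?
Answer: $39 + \frac{9 \sqrt{398}}{2} \approx 128.77$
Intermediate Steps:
$R{\left(C \right)} = \frac{1}{2 C}$
$\sqrt{11 + R{\left(5 - -4 \right)}} 27 + 39 = \sqrt{11 + \frac{1}{2 \left(5 - -4\right)}} 27 + 39 = \sqrt{11 + \frac{1}{2 \left(5 + 4\right)}} 27 + 39 = \sqrt{11 + \frac{1}{2 \cdot 9}} \cdot 27 + 39 = \sqrt{11 + \frac{1}{2} \cdot \frac{1}{9}} \cdot 27 + 39 = \sqrt{11 + \frac{1}{18}} \cdot 27 + 39 = \sqrt{\frac{199}{18}} \cdot 27 + 39 = \frac{\sqrt{398}}{6} \cdot 27 + 39 = \frac{9 \sqrt{398}}{2} + 39 = 39 + \frac{9 \sqrt{398}}{2}$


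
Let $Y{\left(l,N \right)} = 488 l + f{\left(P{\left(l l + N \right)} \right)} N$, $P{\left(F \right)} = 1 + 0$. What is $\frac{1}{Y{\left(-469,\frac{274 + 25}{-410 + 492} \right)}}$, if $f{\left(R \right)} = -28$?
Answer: $- \frac{41}{9387938} \approx -4.3673 \cdot 10^{-6}$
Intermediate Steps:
$P{\left(F \right)} = 1$
$Y{\left(l,N \right)} = - 28 N + 488 l$ ($Y{\left(l,N \right)} = 488 l - 28 N = - 28 N + 488 l$)
$\frac{1}{Y{\left(-469,\frac{274 + 25}{-410 + 492} \right)}} = \frac{1}{- 28 \frac{274 + 25}{-410 + 492} + 488 \left(-469\right)} = \frac{1}{- 28 \cdot \frac{299}{82} - 228872} = \frac{1}{- 28 \cdot 299 \cdot \frac{1}{82} - 228872} = \frac{1}{\left(-28\right) \frac{299}{82} - 228872} = \frac{1}{- \frac{4186}{41} - 228872} = \frac{1}{- \frac{9387938}{41}} = - \frac{41}{9387938}$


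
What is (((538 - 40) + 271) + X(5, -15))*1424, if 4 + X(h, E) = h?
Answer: 1096480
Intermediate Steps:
X(h, E) = -4 + h
(((538 - 40) + 271) + X(5, -15))*1424 = (((538 - 40) + 271) + (-4 + 5))*1424 = ((498 + 271) + 1)*1424 = (769 + 1)*1424 = 770*1424 = 1096480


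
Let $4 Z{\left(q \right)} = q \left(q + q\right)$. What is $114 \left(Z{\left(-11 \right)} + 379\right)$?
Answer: $50103$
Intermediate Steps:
$Z{\left(q \right)} = \frac{q^{2}}{2}$ ($Z{\left(q \right)} = \frac{q \left(q + q\right)}{4} = \frac{q 2 q}{4} = \frac{2 q^{2}}{4} = \frac{q^{2}}{2}$)
$114 \left(Z{\left(-11 \right)} + 379\right) = 114 \left(\frac{\left(-11\right)^{2}}{2} + 379\right) = 114 \left(\frac{1}{2} \cdot 121 + 379\right) = 114 \left(\frac{121}{2} + 379\right) = 114 \cdot \frac{879}{2} = 50103$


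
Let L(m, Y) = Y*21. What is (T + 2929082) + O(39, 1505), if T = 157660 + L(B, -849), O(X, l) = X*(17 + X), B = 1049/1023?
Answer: 3071097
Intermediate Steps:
B = 1049/1023 (B = 1049*(1/1023) = 1049/1023 ≈ 1.0254)
L(m, Y) = 21*Y
T = 139831 (T = 157660 + 21*(-849) = 157660 - 17829 = 139831)
(T + 2929082) + O(39, 1505) = (139831 + 2929082) + 39*(17 + 39) = 3068913 + 39*56 = 3068913 + 2184 = 3071097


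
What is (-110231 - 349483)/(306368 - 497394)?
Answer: 229857/95513 ≈ 2.4066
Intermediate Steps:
(-110231 - 349483)/(306368 - 497394) = -459714/(-191026) = -459714*(-1/191026) = 229857/95513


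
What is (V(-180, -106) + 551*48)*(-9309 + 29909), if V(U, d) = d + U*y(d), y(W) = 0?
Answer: 542645200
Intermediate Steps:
V(U, d) = d (V(U, d) = d + U*0 = d + 0 = d)
(V(-180, -106) + 551*48)*(-9309 + 29909) = (-106 + 551*48)*(-9309 + 29909) = (-106 + 26448)*20600 = 26342*20600 = 542645200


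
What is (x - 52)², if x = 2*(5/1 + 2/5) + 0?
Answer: 42436/25 ≈ 1697.4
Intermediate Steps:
x = 54/5 (x = 2*(5*1 + 2*(⅕)) + 0 = 2*(5 + ⅖) + 0 = 2*(27/5) + 0 = 54/5 + 0 = 54/5 ≈ 10.800)
(x - 52)² = (54/5 - 52)² = (-206/5)² = 42436/25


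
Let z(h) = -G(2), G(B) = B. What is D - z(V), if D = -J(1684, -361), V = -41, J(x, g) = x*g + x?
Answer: 606242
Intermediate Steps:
J(x, g) = x + g*x (J(x, g) = g*x + x = x + g*x)
z(h) = -2 (z(h) = -1*2 = -2)
D = 606240 (D = -1684*(1 - 361) = -1684*(-360) = -1*(-606240) = 606240)
D - z(V) = 606240 - 1*(-2) = 606240 + 2 = 606242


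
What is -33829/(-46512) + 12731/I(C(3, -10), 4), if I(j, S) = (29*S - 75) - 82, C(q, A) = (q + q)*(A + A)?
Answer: -590757283/1906992 ≈ -309.78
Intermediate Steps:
C(q, A) = 4*A*q (C(q, A) = (2*q)*(2*A) = 4*A*q)
I(j, S) = -157 + 29*S (I(j, S) = (-75 + 29*S) - 82 = -157 + 29*S)
-33829/(-46512) + 12731/I(C(3, -10), 4) = -33829/(-46512) + 12731/(-157 + 29*4) = -33829*(-1/46512) + 12731/(-157 + 116) = 33829/46512 + 12731/(-41) = 33829/46512 + 12731*(-1/41) = 33829/46512 - 12731/41 = -590757283/1906992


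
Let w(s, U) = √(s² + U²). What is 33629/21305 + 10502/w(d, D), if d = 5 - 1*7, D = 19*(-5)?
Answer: 33629/21305 + 10502*√9029/9029 ≈ 112.10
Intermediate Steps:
D = -95
d = -2 (d = 5 - 7 = -2)
w(s, U) = √(U² + s²)
33629/21305 + 10502/w(d, D) = 33629/21305 + 10502/(√((-95)² + (-2)²)) = 33629*(1/21305) + 10502/(√(9025 + 4)) = 33629/21305 + 10502/(√9029) = 33629/21305 + 10502*(√9029/9029) = 33629/21305 + 10502*√9029/9029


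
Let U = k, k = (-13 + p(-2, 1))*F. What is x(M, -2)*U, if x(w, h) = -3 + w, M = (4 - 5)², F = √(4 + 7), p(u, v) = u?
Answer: 30*√11 ≈ 99.499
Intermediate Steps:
F = √11 ≈ 3.3166
k = -15*√11 (k = (-13 - 2)*√11 = -15*√11 ≈ -49.749)
M = 1 (M = (-1)² = 1)
U = -15*√11 ≈ -49.749
x(M, -2)*U = (-3 + 1)*(-15*√11) = -(-30)*√11 = 30*√11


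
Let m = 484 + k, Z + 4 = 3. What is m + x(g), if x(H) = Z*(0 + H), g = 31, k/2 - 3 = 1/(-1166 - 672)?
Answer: 421820/919 ≈ 459.00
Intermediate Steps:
k = 5513/919 (k = 6 + 2/(-1166 - 672) = 6 + 2/(-1838) = 6 + 2*(-1/1838) = 6 - 1/919 = 5513/919 ≈ 5.9989)
Z = -1 (Z = -4 + 3 = -1)
x(H) = -H (x(H) = -(0 + H) = -H)
m = 450309/919 (m = 484 + 5513/919 = 450309/919 ≈ 490.00)
m + x(g) = 450309/919 - 1*31 = 450309/919 - 31 = 421820/919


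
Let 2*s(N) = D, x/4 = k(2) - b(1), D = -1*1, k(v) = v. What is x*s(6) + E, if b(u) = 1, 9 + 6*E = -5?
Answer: -13/3 ≈ -4.3333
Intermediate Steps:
E = -7/3 (E = -3/2 + (⅙)*(-5) = -3/2 - ⅚ = -7/3 ≈ -2.3333)
D = -1
x = 4 (x = 4*(2 - 1*1) = 4*(2 - 1) = 4*1 = 4)
s(N) = -½ (s(N) = (½)*(-1) = -½)
x*s(6) + E = 4*(-½) - 7/3 = -2 - 7/3 = -13/3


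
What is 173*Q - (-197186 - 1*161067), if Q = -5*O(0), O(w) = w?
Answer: 358253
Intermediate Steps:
Q = 0 (Q = -5*0 = 0)
173*Q - (-197186 - 1*161067) = 173*0 - (-197186 - 1*161067) = 0 - (-197186 - 161067) = 0 - 1*(-358253) = 0 + 358253 = 358253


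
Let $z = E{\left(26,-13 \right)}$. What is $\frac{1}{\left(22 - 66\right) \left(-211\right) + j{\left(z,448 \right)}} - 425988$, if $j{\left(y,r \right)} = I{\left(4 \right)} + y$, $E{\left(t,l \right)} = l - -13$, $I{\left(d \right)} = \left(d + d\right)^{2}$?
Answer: $- \frac{3982135823}{9348} \approx -4.2599 \cdot 10^{5}$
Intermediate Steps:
$I{\left(d \right)} = 4 d^{2}$ ($I{\left(d \right)} = \left(2 d\right)^{2} = 4 d^{2}$)
$E{\left(t,l \right)} = 13 + l$ ($E{\left(t,l \right)} = l + 13 = 13 + l$)
$z = 0$ ($z = 13 - 13 = 0$)
$j{\left(y,r \right)} = 64 + y$ ($j{\left(y,r \right)} = 4 \cdot 4^{2} + y = 4 \cdot 16 + y = 64 + y$)
$\frac{1}{\left(22 - 66\right) \left(-211\right) + j{\left(z,448 \right)}} - 425988 = \frac{1}{\left(22 - 66\right) \left(-211\right) + \left(64 + 0\right)} - 425988 = \frac{1}{\left(-44\right) \left(-211\right) + 64} - 425988 = \frac{1}{9284 + 64} - 425988 = \frac{1}{9348} - 425988 = - \frac{3982135823}{9348}$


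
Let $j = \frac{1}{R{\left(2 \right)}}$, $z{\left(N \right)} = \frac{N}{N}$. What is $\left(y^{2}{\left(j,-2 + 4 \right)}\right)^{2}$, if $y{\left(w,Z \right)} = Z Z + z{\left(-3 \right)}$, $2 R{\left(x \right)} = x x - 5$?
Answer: $625$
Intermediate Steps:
$z{\left(N \right)} = 1$
$R{\left(x \right)} = - \frac{5}{2} + \frac{x^{2}}{2}$ ($R{\left(x \right)} = \frac{x x - 5}{2} = \frac{x^{2} - 5}{2} = \frac{-5 + x^{2}}{2} = - \frac{5}{2} + \frac{x^{2}}{2}$)
$j = -2$ ($j = \frac{1}{- \frac{5}{2} + \frac{2^{2}}{2}} = \frac{1}{- \frac{5}{2} + \frac{1}{2} \cdot 4} = \frac{1}{- \frac{5}{2} + 2} = \frac{1}{- \frac{1}{2}} = -2$)
$y{\left(w,Z \right)} = 1 + Z^{2}$ ($y{\left(w,Z \right)} = Z Z + 1 = Z^{2} + 1 = 1 + Z^{2}$)
$\left(y^{2}{\left(j,-2 + 4 \right)}\right)^{2} = \left(\left(1 + \left(-2 + 4\right)^{2}\right)^{2}\right)^{2} = \left(\left(1 + 2^{2}\right)^{2}\right)^{2} = \left(\left(1 + 4\right)^{2}\right)^{2} = \left(5^{2}\right)^{2} = 25^{2} = 625$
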